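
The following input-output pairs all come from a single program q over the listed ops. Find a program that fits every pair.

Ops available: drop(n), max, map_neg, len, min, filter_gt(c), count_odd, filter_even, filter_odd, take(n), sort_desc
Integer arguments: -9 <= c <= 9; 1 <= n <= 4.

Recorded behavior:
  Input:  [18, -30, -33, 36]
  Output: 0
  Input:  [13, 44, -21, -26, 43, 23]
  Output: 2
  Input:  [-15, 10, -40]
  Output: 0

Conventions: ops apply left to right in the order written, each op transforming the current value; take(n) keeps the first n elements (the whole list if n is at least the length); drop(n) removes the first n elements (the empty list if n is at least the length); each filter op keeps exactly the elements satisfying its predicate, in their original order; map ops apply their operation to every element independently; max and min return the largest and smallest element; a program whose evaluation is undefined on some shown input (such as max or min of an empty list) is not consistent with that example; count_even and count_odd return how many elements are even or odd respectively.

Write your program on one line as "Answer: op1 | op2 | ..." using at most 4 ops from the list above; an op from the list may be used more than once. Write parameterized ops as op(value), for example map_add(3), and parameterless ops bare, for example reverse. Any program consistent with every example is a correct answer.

drop(1) | filter_odd | filter_gt(4) | len

Check, running the answer program on each example:
  [18, -30, -33, 36] -> [-30, -33, 36] -> [-33] -> [] -> 0
  [13, 44, -21, -26, 43, 23] -> [44, -21, -26, 43, 23] -> [-21, 43, 23] -> [43, 23] -> 2
  [-15, 10, -40] -> [10, -40] -> [] -> [] -> 0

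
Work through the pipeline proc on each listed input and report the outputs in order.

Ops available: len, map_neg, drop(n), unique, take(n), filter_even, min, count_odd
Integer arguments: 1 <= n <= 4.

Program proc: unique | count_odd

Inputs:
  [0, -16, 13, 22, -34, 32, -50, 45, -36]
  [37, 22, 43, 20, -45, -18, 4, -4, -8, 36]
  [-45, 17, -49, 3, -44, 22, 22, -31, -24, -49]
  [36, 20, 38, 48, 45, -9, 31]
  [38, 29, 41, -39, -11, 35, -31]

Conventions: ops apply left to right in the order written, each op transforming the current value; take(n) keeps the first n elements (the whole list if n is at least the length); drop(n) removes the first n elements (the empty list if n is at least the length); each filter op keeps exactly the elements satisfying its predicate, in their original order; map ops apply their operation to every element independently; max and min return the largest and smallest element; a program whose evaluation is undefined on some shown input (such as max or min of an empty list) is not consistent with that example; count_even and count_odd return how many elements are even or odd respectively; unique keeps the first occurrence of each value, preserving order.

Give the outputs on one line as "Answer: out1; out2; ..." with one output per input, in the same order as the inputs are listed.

2; 3; 5; 3; 6

Execution, op by op:
  [0, -16, 13, 22, -34, 32, -50, 45, -36] -> [0, -16, 13, 22, -34, 32, -50, 45, -36] -> 2
  [37, 22, 43, 20, -45, -18, 4, -4, -8, 36] -> [37, 22, 43, 20, -45, -18, 4, -4, -8, 36] -> 3
  [-45, 17, -49, 3, -44, 22, 22, -31, -24, -49] -> [-45, 17, -49, 3, -44, 22, -31, -24] -> 5
  [36, 20, 38, 48, 45, -9, 31] -> [36, 20, 38, 48, 45, -9, 31] -> 3
  [38, 29, 41, -39, -11, 35, -31] -> [38, 29, 41, -39, -11, 35, -31] -> 6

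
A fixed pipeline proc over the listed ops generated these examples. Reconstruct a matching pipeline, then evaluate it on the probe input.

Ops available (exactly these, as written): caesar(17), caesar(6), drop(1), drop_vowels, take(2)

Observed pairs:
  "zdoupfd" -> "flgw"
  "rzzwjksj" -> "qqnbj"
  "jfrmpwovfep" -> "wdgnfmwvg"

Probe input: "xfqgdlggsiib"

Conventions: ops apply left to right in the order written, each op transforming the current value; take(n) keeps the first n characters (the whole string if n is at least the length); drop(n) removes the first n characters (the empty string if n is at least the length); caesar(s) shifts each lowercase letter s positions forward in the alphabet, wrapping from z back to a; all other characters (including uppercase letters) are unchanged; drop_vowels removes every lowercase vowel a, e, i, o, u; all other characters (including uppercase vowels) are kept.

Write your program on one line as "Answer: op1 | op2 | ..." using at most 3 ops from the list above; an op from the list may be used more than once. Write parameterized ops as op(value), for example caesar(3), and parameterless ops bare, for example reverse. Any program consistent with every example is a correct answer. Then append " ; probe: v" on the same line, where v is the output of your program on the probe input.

drop(1) | caesar(17) | drop_vowels ; probe: "whxcxxjzzs"

Check, running the answer program on each example:
  "zdoupfd" -> "doupfd" -> "uflgwu" -> "flgw"
  "rzzwjksj" -> "zzwjksj" -> "qqnabja" -> "qqnbj"
  "jfrmpwovfep" -> "frmpwovfep" -> "widgnfmwvg" -> "wdgnfmwvg"
  probe: "xfqgdlggsiib" -> "fqgdlggsiib" -> "whxucxxjzzs" -> "whxcxxjzzs"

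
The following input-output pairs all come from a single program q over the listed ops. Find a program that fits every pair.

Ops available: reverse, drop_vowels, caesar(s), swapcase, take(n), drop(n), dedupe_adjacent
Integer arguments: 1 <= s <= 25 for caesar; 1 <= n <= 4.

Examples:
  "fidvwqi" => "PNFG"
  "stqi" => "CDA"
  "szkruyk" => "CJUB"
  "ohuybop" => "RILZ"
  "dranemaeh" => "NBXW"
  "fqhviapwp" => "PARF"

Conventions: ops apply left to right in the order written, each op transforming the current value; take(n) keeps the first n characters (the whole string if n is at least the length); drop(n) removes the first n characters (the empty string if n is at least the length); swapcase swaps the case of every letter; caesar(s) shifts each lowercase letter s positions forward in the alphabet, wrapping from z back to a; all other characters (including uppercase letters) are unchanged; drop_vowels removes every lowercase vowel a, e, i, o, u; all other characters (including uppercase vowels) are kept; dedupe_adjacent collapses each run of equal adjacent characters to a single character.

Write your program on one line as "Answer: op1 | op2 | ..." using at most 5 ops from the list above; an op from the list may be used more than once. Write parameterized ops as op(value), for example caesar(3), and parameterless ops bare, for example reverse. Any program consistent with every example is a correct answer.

drop_vowels | caesar(17) | take(4) | caesar(19) | swapcase

Check, running the answer program on each example:
  "fidvwqi" -> "fdvwq" -> "wumnh" -> "wumn" -> "pnfg" -> "PNFG"
  "stqi" -> "stq" -> "jkh" -> "jkh" -> "cda" -> "CDA"
  "szkruyk" -> "szkryk" -> "jqbipb" -> "jqbi" -> "cjub" -> "CJUB"
  "ohuybop" -> "hybp" -> "ypsg" -> "ypsg" -> "rilz" -> "RILZ"
  "dranemaeh" -> "drnmh" -> "uiedy" -> "uied" -> "nbxw" -> "NBXW"
  "fqhviapwp" -> "fqhvpwp" -> "whymgng" -> "whym" -> "parf" -> "PARF"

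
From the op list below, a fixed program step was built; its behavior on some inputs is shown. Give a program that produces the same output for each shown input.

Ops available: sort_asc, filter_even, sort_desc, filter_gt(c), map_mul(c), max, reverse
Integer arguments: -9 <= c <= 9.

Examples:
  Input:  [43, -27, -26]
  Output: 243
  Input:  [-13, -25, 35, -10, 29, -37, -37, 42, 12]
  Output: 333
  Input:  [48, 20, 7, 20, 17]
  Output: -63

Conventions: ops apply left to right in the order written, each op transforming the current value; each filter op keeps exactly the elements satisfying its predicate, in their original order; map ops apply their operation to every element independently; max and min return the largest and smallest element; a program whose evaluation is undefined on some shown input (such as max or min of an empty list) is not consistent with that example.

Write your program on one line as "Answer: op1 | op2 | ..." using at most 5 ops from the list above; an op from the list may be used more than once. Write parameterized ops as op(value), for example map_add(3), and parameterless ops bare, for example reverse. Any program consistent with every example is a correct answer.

reverse | map_mul(-9) | sort_desc | max

Check, running the answer program on each example:
  [43, -27, -26] -> [-26, -27, 43] -> [234, 243, -387] -> [243, 234, -387] -> 243
  [-13, -25, 35, -10, 29, -37, -37, 42, 12] -> [12, 42, -37, -37, 29, -10, 35, -25, -13] -> [-108, -378, 333, 333, -261, 90, -315, 225, 117] -> [333, 333, 225, 117, 90, -108, -261, -315, -378] -> 333
  [48, 20, 7, 20, 17] -> [17, 20, 7, 20, 48] -> [-153, -180, -63, -180, -432] -> [-63, -153, -180, -180, -432] -> -63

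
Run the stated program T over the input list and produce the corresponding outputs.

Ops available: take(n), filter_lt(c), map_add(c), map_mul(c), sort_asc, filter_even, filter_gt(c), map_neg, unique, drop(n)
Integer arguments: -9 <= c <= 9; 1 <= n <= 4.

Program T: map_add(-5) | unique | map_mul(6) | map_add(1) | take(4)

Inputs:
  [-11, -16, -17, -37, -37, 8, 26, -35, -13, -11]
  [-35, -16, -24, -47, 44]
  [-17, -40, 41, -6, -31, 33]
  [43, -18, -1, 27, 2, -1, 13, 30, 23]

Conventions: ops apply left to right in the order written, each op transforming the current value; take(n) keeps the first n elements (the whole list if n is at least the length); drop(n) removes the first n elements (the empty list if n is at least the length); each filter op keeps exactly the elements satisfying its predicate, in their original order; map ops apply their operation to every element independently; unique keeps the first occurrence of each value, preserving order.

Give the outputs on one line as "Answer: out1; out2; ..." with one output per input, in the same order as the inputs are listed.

[-95, -125, -131, -251]; [-239, -125, -173, -311]; [-131, -269, 217, -65]; [229, -137, -35, 133]

Execution, op by op:
  [-11, -16, -17, -37, -37, 8, 26, -35, -13, -11] -> [-16, -21, -22, -42, -42, 3, 21, -40, -18, -16] -> [-16, -21, -22, -42, 3, 21, -40, -18] -> [-96, -126, -132, -252, 18, 126, -240, -108] -> [-95, -125, -131, -251, 19, 127, -239, -107] -> [-95, -125, -131, -251]
  [-35, -16, -24, -47, 44] -> [-40, -21, -29, -52, 39] -> [-40, -21, -29, -52, 39] -> [-240, -126, -174, -312, 234] -> [-239, -125, -173, -311, 235] -> [-239, -125, -173, -311]
  [-17, -40, 41, -6, -31, 33] -> [-22, -45, 36, -11, -36, 28] -> [-22, -45, 36, -11, -36, 28] -> [-132, -270, 216, -66, -216, 168] -> [-131, -269, 217, -65, -215, 169] -> [-131, -269, 217, -65]
  [43, -18, -1, 27, 2, -1, 13, 30, 23] -> [38, -23, -6, 22, -3, -6, 8, 25, 18] -> [38, -23, -6, 22, -3, 8, 25, 18] -> [228, -138, -36, 132, -18, 48, 150, 108] -> [229, -137, -35, 133, -17, 49, 151, 109] -> [229, -137, -35, 133]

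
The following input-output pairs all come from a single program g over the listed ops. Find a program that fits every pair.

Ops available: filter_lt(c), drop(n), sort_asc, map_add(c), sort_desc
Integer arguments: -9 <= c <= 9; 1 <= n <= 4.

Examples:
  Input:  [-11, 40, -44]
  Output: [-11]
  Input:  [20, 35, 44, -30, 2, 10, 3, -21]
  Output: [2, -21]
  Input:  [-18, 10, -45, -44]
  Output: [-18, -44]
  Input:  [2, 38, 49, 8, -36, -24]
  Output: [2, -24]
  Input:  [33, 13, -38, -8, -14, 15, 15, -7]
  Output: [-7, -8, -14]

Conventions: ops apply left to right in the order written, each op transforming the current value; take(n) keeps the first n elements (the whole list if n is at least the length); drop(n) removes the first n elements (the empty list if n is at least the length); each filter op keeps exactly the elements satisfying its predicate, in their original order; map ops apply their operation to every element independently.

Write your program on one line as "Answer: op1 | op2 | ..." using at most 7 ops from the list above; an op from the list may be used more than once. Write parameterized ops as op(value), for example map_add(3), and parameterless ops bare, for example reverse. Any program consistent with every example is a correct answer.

sort_desc | sort_asc | drop(1) | sort_desc | filter_lt(9) | filter_lt(3)

Check, running the answer program on each example:
  [-11, 40, -44] -> [40, -11, -44] -> [-44, -11, 40] -> [-11, 40] -> [40, -11] -> [-11] -> [-11]
  [20, 35, 44, -30, 2, 10, 3, -21] -> [44, 35, 20, 10, 3, 2, -21, -30] -> [-30, -21, 2, 3, 10, 20, 35, 44] -> [-21, 2, 3, 10, 20, 35, 44] -> [44, 35, 20, 10, 3, 2, -21] -> [3, 2, -21] -> [2, -21]
  [-18, 10, -45, -44] -> [10, -18, -44, -45] -> [-45, -44, -18, 10] -> [-44, -18, 10] -> [10, -18, -44] -> [-18, -44] -> [-18, -44]
  [2, 38, 49, 8, -36, -24] -> [49, 38, 8, 2, -24, -36] -> [-36, -24, 2, 8, 38, 49] -> [-24, 2, 8, 38, 49] -> [49, 38, 8, 2, -24] -> [8, 2, -24] -> [2, -24]
  [33, 13, -38, -8, -14, 15, 15, -7] -> [33, 15, 15, 13, -7, -8, -14, -38] -> [-38, -14, -8, -7, 13, 15, 15, 33] -> [-14, -8, -7, 13, 15, 15, 33] -> [33, 15, 15, 13, -7, -8, -14] -> [-7, -8, -14] -> [-7, -8, -14]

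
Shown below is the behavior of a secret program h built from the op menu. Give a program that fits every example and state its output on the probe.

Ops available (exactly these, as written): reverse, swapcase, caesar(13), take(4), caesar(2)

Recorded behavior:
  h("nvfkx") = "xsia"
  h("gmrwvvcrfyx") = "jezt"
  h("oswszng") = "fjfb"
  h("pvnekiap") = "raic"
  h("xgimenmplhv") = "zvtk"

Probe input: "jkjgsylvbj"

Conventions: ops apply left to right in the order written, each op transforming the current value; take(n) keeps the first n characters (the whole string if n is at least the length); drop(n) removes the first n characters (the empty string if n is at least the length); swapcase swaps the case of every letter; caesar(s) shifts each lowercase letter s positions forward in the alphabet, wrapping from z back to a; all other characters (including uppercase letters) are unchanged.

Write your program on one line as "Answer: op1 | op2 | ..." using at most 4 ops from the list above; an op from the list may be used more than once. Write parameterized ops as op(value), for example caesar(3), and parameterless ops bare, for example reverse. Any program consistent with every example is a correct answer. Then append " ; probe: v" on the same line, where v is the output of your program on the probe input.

take(4) | reverse | caesar(13) ; probe: "twxw"

Check, running the answer program on each example:
  "nvfkx" -> "nvfk" -> "kfvn" -> "xsia"
  "gmrwvvcrfyx" -> "gmrw" -> "wrmg" -> "jezt"
  "oswszng" -> "osws" -> "swso" -> "fjfb"
  "pvnekiap" -> "pvne" -> "envp" -> "raic"
  "xgimenmplhv" -> "xgim" -> "migx" -> "zvtk"
  probe: "jkjgsylvbj" -> "jkjg" -> "gjkj" -> "twxw"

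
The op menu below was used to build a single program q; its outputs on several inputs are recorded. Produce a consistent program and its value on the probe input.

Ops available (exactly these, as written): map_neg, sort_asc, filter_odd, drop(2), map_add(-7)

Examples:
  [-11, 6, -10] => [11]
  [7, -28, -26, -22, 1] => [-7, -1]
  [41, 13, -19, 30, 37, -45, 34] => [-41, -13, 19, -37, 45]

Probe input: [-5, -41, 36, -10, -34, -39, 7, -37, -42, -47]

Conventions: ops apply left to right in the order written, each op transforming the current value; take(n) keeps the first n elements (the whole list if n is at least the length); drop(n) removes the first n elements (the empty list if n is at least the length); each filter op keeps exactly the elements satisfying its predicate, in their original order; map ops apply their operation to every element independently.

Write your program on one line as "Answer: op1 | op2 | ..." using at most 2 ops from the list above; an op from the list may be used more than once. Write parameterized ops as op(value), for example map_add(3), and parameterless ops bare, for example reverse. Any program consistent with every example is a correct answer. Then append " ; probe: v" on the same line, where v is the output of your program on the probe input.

filter_odd | map_neg ; probe: [5, 41, 39, -7, 37, 47]

Check, running the answer program on each example:
  [-11, 6, -10] -> [-11] -> [11]
  [7, -28, -26, -22, 1] -> [7, 1] -> [-7, -1]
  [41, 13, -19, 30, 37, -45, 34] -> [41, 13, -19, 37, -45] -> [-41, -13, 19, -37, 45]
  probe: [-5, -41, 36, -10, -34, -39, 7, -37, -42, -47] -> [-5, -41, -39, 7, -37, -47] -> [5, 41, 39, -7, 37, 47]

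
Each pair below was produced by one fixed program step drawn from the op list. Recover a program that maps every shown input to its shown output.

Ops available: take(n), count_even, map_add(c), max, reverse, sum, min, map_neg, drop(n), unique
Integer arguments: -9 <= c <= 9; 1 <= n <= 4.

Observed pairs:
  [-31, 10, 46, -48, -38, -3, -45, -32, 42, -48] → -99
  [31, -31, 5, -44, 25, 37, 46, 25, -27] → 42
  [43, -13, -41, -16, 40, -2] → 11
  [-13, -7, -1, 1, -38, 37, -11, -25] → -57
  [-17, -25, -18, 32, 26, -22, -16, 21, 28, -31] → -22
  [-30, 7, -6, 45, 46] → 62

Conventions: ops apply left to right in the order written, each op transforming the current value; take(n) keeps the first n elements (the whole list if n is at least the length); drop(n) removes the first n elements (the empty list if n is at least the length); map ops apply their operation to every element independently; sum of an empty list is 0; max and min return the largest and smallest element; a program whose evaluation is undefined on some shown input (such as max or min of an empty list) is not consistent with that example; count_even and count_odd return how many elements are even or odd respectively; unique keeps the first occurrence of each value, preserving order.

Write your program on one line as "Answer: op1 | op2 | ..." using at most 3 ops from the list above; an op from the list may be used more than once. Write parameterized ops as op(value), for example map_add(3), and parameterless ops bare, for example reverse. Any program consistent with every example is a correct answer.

unique | sum

Check, running the answer program on each example:
  [-31, 10, 46, -48, -38, -3, -45, -32, 42, -48] -> [-31, 10, 46, -48, -38, -3, -45, -32, 42] -> -99
  [31, -31, 5, -44, 25, 37, 46, 25, -27] -> [31, -31, 5, -44, 25, 37, 46, -27] -> 42
  [43, -13, -41, -16, 40, -2] -> [43, -13, -41, -16, 40, -2] -> 11
  [-13, -7, -1, 1, -38, 37, -11, -25] -> [-13, -7, -1, 1, -38, 37, -11, -25] -> -57
  [-17, -25, -18, 32, 26, -22, -16, 21, 28, -31] -> [-17, -25, -18, 32, 26, -22, -16, 21, 28, -31] -> -22
  [-30, 7, -6, 45, 46] -> [-30, 7, -6, 45, 46] -> 62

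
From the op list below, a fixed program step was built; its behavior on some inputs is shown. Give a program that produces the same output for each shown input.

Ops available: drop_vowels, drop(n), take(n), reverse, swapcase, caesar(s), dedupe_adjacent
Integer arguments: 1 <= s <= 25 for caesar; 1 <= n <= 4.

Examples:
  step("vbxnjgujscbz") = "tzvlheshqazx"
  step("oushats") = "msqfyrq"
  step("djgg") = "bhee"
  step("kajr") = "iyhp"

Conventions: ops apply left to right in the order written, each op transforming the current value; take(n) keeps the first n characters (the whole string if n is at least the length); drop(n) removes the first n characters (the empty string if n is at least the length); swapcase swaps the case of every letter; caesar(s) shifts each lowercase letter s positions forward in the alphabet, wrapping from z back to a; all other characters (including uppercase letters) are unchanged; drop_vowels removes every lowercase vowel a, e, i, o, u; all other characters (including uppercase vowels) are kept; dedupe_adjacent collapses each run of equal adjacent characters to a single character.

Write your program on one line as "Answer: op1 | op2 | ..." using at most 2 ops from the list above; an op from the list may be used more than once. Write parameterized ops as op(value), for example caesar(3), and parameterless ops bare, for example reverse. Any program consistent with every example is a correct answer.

caesar(10) | caesar(14)

Check, running the answer program on each example:
  "vbxnjgujscbz" -> "flhxtqetcmlj" -> "tzvlheshqazx"
  "oushats" -> "yecrkdc" -> "msqfyrq"
  "djgg" -> "ntqq" -> "bhee"
  "kajr" -> "uktb" -> "iyhp"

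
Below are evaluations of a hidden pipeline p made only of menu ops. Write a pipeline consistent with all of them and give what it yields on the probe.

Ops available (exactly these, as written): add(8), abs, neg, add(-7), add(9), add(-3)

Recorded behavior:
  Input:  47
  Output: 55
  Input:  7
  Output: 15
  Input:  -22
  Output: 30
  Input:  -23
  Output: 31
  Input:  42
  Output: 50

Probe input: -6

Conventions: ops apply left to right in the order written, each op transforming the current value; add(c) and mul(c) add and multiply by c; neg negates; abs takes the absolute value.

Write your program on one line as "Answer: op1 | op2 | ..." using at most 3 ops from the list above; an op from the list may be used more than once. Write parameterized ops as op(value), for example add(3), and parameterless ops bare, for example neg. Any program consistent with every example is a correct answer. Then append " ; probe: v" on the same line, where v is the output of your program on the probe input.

abs | add(8) ; probe: 14

Check, running the answer program on each example:
  47 -> 47 -> 55
  7 -> 7 -> 15
  -22 -> 22 -> 30
  -23 -> 23 -> 31
  42 -> 42 -> 50
  probe: -6 -> 6 -> 14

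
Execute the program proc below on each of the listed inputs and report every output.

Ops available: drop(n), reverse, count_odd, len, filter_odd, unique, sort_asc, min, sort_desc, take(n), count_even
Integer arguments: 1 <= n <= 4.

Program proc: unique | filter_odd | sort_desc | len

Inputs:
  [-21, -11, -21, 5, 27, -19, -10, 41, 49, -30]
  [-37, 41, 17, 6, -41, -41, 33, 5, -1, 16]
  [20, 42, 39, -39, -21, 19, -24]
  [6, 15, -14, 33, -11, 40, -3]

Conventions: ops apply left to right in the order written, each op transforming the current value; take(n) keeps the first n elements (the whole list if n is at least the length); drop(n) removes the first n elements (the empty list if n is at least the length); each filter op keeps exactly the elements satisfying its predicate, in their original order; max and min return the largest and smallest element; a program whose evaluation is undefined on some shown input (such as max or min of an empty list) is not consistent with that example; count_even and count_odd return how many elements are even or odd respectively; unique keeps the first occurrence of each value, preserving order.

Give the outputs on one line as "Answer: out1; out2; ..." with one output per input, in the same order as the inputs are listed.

Execution, op by op:
  [-21, -11, -21, 5, 27, -19, -10, 41, 49, -30] -> [-21, -11, 5, 27, -19, -10, 41, 49, -30] -> [-21, -11, 5, 27, -19, 41, 49] -> [49, 41, 27, 5, -11, -19, -21] -> 7
  [-37, 41, 17, 6, -41, -41, 33, 5, -1, 16] -> [-37, 41, 17, 6, -41, 33, 5, -1, 16] -> [-37, 41, 17, -41, 33, 5, -1] -> [41, 33, 17, 5, -1, -37, -41] -> 7
  [20, 42, 39, -39, -21, 19, -24] -> [20, 42, 39, -39, -21, 19, -24] -> [39, -39, -21, 19] -> [39, 19, -21, -39] -> 4
  [6, 15, -14, 33, -11, 40, -3] -> [6, 15, -14, 33, -11, 40, -3] -> [15, 33, -11, -3] -> [33, 15, -3, -11] -> 4

7; 7; 4; 4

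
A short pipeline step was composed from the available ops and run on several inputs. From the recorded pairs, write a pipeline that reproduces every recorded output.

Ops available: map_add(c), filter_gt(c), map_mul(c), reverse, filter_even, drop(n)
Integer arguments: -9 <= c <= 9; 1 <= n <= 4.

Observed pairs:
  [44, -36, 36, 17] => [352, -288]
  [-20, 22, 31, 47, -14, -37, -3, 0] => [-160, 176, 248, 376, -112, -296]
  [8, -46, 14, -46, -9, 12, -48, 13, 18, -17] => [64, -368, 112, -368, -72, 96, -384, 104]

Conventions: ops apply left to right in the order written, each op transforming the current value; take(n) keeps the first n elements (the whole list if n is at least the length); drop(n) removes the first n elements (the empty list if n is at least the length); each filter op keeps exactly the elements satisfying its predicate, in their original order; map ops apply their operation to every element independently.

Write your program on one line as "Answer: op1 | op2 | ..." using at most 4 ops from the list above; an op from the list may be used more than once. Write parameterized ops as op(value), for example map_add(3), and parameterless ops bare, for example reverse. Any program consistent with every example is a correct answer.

reverse | drop(2) | reverse | map_mul(8)

Check, running the answer program on each example:
  [44, -36, 36, 17] -> [17, 36, -36, 44] -> [-36, 44] -> [44, -36] -> [352, -288]
  [-20, 22, 31, 47, -14, -37, -3, 0] -> [0, -3, -37, -14, 47, 31, 22, -20] -> [-37, -14, 47, 31, 22, -20] -> [-20, 22, 31, 47, -14, -37] -> [-160, 176, 248, 376, -112, -296]
  [8, -46, 14, -46, -9, 12, -48, 13, 18, -17] -> [-17, 18, 13, -48, 12, -9, -46, 14, -46, 8] -> [13, -48, 12, -9, -46, 14, -46, 8] -> [8, -46, 14, -46, -9, 12, -48, 13] -> [64, -368, 112, -368, -72, 96, -384, 104]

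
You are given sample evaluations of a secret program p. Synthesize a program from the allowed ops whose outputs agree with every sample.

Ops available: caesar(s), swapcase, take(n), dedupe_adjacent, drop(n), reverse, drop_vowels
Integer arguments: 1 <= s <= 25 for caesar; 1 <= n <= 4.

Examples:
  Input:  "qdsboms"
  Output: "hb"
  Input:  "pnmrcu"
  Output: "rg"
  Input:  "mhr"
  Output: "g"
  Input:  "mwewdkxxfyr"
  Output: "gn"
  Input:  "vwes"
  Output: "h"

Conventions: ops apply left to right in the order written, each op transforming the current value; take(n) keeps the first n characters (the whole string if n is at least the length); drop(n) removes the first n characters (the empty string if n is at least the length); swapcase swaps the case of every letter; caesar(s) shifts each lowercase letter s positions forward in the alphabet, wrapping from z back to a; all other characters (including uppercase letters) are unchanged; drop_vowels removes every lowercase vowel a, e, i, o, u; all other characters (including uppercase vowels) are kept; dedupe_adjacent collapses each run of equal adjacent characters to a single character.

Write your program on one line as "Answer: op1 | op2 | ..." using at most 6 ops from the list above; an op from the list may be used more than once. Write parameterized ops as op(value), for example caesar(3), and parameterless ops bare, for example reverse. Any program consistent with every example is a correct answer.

drop_vowels | drop(2) | reverse | take(2) | caesar(15)

Check, running the answer program on each example:
  "qdsboms" -> "qdsbms" -> "sbms" -> "smbs" -> "sm" -> "hb"
  "pnmrcu" -> "pnmrc" -> "mrc" -> "crm" -> "cr" -> "rg"
  "mhr" -> "mhr" -> "r" -> "r" -> "r" -> "g"
  "mwewdkxxfyr" -> "mwwdkxxfyr" -> "wdkxxfyr" -> "ryfxxkdw" -> "ry" -> "gn"
  "vwes" -> "vws" -> "s" -> "s" -> "s" -> "h"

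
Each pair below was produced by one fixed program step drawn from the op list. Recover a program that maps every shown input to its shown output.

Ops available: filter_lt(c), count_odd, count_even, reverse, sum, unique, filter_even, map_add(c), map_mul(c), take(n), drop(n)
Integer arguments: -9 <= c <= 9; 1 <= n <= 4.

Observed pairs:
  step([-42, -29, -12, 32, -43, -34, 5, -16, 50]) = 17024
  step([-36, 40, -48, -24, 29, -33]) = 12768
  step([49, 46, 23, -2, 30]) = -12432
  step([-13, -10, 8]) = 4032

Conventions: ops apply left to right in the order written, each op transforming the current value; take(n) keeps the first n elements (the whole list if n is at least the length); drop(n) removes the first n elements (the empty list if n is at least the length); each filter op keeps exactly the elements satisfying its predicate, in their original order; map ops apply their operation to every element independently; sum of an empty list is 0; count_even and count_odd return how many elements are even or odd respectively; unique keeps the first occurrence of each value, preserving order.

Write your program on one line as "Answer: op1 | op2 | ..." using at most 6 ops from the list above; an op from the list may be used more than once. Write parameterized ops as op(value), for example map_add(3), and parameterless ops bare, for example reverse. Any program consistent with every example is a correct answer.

map_add(-7) | map_mul(2) | map_mul(7) | map_mul(-8) | sum

Check, running the answer program on each example:
  [-42, -29, -12, 32, -43, -34, 5, -16, 50] -> [-49, -36, -19, 25, -50, -41, -2, -23, 43] -> [-98, -72, -38, 50, -100, -82, -4, -46, 86] -> [-686, -504, -266, 350, -700, -574, -28, -322, 602] -> [5488, 4032, 2128, -2800, 5600, 4592, 224, 2576, -4816] -> 17024
  [-36, 40, -48, -24, 29, -33] -> [-43, 33, -55, -31, 22, -40] -> [-86, 66, -110, -62, 44, -80] -> [-602, 462, -770, -434, 308, -560] -> [4816, -3696, 6160, 3472, -2464, 4480] -> 12768
  [49, 46, 23, -2, 30] -> [42, 39, 16, -9, 23] -> [84, 78, 32, -18, 46] -> [588, 546, 224, -126, 322] -> [-4704, -4368, -1792, 1008, -2576] -> -12432
  [-13, -10, 8] -> [-20, -17, 1] -> [-40, -34, 2] -> [-280, -238, 14] -> [2240, 1904, -112] -> 4032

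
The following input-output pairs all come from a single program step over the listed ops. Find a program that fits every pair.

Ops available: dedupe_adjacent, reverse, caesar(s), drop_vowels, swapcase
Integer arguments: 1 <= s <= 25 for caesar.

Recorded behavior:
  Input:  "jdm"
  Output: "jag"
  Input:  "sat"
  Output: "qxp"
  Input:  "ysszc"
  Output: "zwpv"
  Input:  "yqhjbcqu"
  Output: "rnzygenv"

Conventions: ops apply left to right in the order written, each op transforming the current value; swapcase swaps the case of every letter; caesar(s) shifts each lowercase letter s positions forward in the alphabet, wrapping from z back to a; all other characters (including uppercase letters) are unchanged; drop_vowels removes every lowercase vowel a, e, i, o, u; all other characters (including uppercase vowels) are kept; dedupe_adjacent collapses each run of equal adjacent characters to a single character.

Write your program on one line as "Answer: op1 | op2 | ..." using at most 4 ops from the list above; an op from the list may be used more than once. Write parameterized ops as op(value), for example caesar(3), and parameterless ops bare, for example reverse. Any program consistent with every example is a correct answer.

reverse | caesar(17) | caesar(6) | dedupe_adjacent

Check, running the answer program on each example:
  "jdm" -> "mdj" -> "dua" -> "jag" -> "jag"
  "sat" -> "tas" -> "krj" -> "qxp" -> "qxp"
  "ysszc" -> "czssy" -> "tqjjp" -> "zwppv" -> "zwpv"
  "yqhjbcqu" -> "uqcbjhqy" -> "lhtsayhp" -> "rnzygenv" -> "rnzygenv"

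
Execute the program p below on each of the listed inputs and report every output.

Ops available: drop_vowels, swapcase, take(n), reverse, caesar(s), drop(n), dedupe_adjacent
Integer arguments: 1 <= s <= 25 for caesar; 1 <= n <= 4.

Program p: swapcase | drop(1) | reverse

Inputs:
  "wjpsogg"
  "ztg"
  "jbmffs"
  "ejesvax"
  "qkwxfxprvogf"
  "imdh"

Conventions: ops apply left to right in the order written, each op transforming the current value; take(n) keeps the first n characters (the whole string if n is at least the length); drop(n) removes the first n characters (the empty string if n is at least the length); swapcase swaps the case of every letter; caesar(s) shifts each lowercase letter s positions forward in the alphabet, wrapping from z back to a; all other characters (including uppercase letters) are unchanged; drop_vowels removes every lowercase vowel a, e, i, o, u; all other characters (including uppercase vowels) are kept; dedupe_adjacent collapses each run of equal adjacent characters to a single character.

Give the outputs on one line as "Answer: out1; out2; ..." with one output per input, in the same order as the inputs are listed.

Execution, op by op:
  "wjpsogg" -> "WJPSOGG" -> "JPSOGG" -> "GGOSPJ"
  "ztg" -> "ZTG" -> "TG" -> "GT"
  "jbmffs" -> "JBMFFS" -> "BMFFS" -> "SFFMB"
  "ejesvax" -> "EJESVAX" -> "JESVAX" -> "XAVSEJ"
  "qkwxfxprvogf" -> "QKWXFXPRVOGF" -> "KWXFXPRVOGF" -> "FGOVRPXFXWK"
  "imdh" -> "IMDH" -> "MDH" -> "HDM"

"GGOSPJ"; "GT"; "SFFMB"; "XAVSEJ"; "FGOVRPXFXWK"; "HDM"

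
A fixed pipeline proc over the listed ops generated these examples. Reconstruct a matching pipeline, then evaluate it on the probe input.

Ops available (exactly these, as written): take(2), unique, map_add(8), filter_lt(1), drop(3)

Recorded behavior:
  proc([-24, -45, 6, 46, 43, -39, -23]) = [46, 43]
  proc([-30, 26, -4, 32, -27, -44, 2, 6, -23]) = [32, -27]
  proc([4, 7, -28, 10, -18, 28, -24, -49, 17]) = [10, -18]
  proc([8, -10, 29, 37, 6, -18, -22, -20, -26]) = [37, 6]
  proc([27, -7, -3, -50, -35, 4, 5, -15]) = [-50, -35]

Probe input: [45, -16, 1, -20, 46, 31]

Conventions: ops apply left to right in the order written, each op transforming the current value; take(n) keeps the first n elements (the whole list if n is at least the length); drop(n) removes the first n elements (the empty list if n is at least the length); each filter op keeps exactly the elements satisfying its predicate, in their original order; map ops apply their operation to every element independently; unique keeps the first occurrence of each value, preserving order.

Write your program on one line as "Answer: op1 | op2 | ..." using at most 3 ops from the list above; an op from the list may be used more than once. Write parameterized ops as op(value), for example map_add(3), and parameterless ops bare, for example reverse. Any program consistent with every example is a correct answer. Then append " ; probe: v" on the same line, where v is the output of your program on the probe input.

drop(3) | take(2) ; probe: [-20, 46]

Check, running the answer program on each example:
  [-24, -45, 6, 46, 43, -39, -23] -> [46, 43, -39, -23] -> [46, 43]
  [-30, 26, -4, 32, -27, -44, 2, 6, -23] -> [32, -27, -44, 2, 6, -23] -> [32, -27]
  [4, 7, -28, 10, -18, 28, -24, -49, 17] -> [10, -18, 28, -24, -49, 17] -> [10, -18]
  [8, -10, 29, 37, 6, -18, -22, -20, -26] -> [37, 6, -18, -22, -20, -26] -> [37, 6]
  [27, -7, -3, -50, -35, 4, 5, -15] -> [-50, -35, 4, 5, -15] -> [-50, -35]
  probe: [45, -16, 1, -20, 46, 31] -> [-20, 46, 31] -> [-20, 46]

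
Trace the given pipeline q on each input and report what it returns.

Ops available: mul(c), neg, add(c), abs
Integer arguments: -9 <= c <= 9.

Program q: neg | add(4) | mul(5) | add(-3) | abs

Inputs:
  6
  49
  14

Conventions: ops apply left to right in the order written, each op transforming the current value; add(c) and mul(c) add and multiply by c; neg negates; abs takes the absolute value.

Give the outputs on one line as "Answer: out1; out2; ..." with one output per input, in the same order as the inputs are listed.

13; 228; 53

Execution, op by op:
  6 -> -6 -> -2 -> -10 -> -13 -> 13
  49 -> -49 -> -45 -> -225 -> -228 -> 228
  14 -> -14 -> -10 -> -50 -> -53 -> 53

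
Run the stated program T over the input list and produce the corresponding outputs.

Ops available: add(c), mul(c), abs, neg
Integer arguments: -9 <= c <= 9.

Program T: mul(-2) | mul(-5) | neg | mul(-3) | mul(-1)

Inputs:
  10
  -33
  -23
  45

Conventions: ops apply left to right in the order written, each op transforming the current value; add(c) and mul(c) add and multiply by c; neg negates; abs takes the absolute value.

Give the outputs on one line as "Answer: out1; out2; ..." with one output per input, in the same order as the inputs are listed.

Execution, op by op:
  10 -> -20 -> 100 -> -100 -> 300 -> -300
  -33 -> 66 -> -330 -> 330 -> -990 -> 990
  -23 -> 46 -> -230 -> 230 -> -690 -> 690
  45 -> -90 -> 450 -> -450 -> 1350 -> -1350

-300; 990; 690; -1350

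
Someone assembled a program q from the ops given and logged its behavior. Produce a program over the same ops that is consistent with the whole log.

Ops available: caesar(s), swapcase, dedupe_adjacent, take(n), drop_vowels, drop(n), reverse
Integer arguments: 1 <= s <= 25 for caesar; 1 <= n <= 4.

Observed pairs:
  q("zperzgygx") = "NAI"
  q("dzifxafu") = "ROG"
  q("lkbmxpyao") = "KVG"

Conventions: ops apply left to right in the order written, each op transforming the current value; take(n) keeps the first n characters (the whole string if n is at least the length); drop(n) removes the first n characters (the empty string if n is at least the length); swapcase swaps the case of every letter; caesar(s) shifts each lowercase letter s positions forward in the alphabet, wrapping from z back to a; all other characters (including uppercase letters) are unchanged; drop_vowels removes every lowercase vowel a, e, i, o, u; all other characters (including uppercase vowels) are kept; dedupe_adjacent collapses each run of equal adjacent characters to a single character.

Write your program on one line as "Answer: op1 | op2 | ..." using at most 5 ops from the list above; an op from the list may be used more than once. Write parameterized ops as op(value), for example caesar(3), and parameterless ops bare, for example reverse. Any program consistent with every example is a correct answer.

drop(2) | take(3) | caesar(19) | caesar(16) | swapcase

Check, running the answer program on each example:
  "zperzgygx" -> "erzgygx" -> "erz" -> "xks" -> "nai" -> "NAI"
  "dzifxafu" -> "ifxafu" -> "ifx" -> "byq" -> "rog" -> "ROG"
  "lkbmxpyao" -> "bmxpyao" -> "bmx" -> "ufq" -> "kvg" -> "KVG"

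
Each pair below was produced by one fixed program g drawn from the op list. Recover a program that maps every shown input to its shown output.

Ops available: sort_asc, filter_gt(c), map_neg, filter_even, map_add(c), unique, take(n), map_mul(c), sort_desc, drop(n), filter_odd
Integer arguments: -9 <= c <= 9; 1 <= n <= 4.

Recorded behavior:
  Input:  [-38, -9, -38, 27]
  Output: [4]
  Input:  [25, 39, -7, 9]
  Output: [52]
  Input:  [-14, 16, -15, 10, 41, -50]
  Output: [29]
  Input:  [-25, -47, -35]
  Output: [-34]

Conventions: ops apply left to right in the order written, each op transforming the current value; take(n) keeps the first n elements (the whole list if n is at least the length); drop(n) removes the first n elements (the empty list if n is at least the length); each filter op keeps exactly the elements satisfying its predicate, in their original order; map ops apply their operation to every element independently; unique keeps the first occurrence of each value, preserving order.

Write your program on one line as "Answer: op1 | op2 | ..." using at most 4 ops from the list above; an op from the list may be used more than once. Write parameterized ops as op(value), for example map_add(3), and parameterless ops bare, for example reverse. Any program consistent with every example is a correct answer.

drop(1) | take(1) | map_add(5) | map_add(8)

Check, running the answer program on each example:
  [-38, -9, -38, 27] -> [-9, -38, 27] -> [-9] -> [-4] -> [4]
  [25, 39, -7, 9] -> [39, -7, 9] -> [39] -> [44] -> [52]
  [-14, 16, -15, 10, 41, -50] -> [16, -15, 10, 41, -50] -> [16] -> [21] -> [29]
  [-25, -47, -35] -> [-47, -35] -> [-47] -> [-42] -> [-34]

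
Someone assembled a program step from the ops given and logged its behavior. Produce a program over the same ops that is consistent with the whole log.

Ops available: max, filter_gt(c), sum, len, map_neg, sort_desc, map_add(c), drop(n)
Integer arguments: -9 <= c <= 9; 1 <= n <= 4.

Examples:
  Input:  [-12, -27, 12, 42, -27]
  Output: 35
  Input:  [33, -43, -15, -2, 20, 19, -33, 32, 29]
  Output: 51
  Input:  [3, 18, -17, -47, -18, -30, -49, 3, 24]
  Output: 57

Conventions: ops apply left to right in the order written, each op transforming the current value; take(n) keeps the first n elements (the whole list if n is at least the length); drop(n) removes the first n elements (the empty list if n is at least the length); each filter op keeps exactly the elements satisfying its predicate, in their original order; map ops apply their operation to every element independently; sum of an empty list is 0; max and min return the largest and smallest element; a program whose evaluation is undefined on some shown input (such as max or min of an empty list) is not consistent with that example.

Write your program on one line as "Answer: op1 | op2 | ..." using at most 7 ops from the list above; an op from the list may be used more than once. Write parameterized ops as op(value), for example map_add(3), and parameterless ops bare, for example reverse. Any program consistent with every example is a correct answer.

sort_desc | map_add(-8) | map_neg | filter_gt(7) | sort_desc | max

Check, running the answer program on each example:
  [-12, -27, 12, 42, -27] -> [42, 12, -12, -27, -27] -> [34, 4, -20, -35, -35] -> [-34, -4, 20, 35, 35] -> [20, 35, 35] -> [35, 35, 20] -> 35
  [33, -43, -15, -2, 20, 19, -33, 32, 29] -> [33, 32, 29, 20, 19, -2, -15, -33, -43] -> [25, 24, 21, 12, 11, -10, -23, -41, -51] -> [-25, -24, -21, -12, -11, 10, 23, 41, 51] -> [10, 23, 41, 51] -> [51, 41, 23, 10] -> 51
  [3, 18, -17, -47, -18, -30, -49, 3, 24] -> [24, 18, 3, 3, -17, -18, -30, -47, -49] -> [16, 10, -5, -5, -25, -26, -38, -55, -57] -> [-16, -10, 5, 5, 25, 26, 38, 55, 57] -> [25, 26, 38, 55, 57] -> [57, 55, 38, 26, 25] -> 57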